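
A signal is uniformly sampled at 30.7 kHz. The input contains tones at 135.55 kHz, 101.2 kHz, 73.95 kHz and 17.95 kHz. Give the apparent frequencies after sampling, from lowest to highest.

9.1 kHz, 12.55 kHz, 12.75 kHz

fs/2 = 15.35 kHz.
135.55 kHz mod fs = 12.75 kHz.
12.75 kHz ≤ fs/2 = 15.35 kHz, appears at 12.75 kHz.
101.2 kHz mod fs = 9.1 kHz.
9.1 kHz ≤ fs/2 = 15.35 kHz, appears at 9.1 kHz.
73.95 kHz mod fs = 12.55 kHz.
12.55 kHz ≤ fs/2 = 15.35 kHz, appears at 12.55 kHz.
17.95 kHz > fs/2 = 15.35 kHz, folds to fs − 17.95 kHz = 12.75 kHz.
Distinct values: {9.1 kHz, 12.55 kHz, 12.75 kHz}.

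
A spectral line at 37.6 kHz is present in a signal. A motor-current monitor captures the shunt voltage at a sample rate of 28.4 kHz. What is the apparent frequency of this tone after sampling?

9.2 kHz

37.6 kHz mod fs = 9.2 kHz.
9.2 kHz ≤ fs/2 = 14.2 kHz, appears at 9.2 kHz.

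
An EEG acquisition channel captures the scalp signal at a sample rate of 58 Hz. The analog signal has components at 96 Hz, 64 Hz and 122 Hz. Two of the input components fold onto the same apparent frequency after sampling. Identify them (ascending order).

64 Hz, 122 Hz

fs/2 = 29 Hz.
96 Hz mod fs = 38 Hz.
38 Hz > fs/2 = 29 Hz, folds to fs − 38 Hz = 20 Hz.
64 Hz mod fs = 6 Hz.
6 Hz ≤ fs/2 = 29 Hz, appears at 6 Hz.
122 Hz mod fs = 6 Hz.
6 Hz ≤ fs/2 = 29 Hz, appears at 6 Hz.
64 Hz and 122 Hz both map to 6 Hz.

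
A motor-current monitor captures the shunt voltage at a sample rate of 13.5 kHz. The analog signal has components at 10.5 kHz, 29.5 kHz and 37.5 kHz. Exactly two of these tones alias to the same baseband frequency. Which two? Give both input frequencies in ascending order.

fs/2 = 6.75 kHz.
10.5 kHz > fs/2 = 6.75 kHz, folds to fs − 10.5 kHz = 3 kHz.
29.5 kHz mod fs = 2.5 kHz.
2.5 kHz ≤ fs/2 = 6.75 kHz, appears at 2.5 kHz.
37.5 kHz mod fs = 10.5 kHz.
10.5 kHz > fs/2 = 6.75 kHz, folds to fs − 10.5 kHz = 3 kHz.
10.5 kHz and 37.5 kHz both map to 3 kHz.

10.5 kHz, 37.5 kHz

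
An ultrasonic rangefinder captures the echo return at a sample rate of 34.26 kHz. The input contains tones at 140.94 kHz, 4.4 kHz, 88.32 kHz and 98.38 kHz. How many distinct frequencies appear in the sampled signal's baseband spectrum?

3

fs/2 = 17.13 kHz.
140.94 kHz mod fs = 3.9 kHz.
3.9 kHz ≤ fs/2 = 17.13 kHz, appears at 3.9 kHz.
4.4 kHz ≤ fs/2 = 17.13 kHz, passes unchanged.
88.32 kHz mod fs = 19.8 kHz.
19.8 kHz > fs/2 = 17.13 kHz, folds to fs − 19.8 kHz = 14.46 kHz.
98.38 kHz mod fs = 29.86 kHz.
29.86 kHz > fs/2 = 17.13 kHz, folds to fs − 29.86 kHz = 4.4 kHz.
Distinct values: {3.9 kHz, 4.4 kHz, 14.46 kHz} → 3.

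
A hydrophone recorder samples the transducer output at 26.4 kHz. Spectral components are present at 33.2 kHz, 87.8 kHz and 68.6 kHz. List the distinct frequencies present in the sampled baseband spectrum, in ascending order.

fs/2 = 13.2 kHz.
33.2 kHz mod fs = 6.8 kHz.
6.8 kHz ≤ fs/2 = 13.2 kHz, appears at 6.8 kHz.
87.8 kHz mod fs = 8.6 kHz.
8.6 kHz ≤ fs/2 = 13.2 kHz, appears at 8.6 kHz.
68.6 kHz mod fs = 15.8 kHz.
15.8 kHz > fs/2 = 13.2 kHz, folds to fs − 15.8 kHz = 10.6 kHz.
Distinct values: {6.8 kHz, 8.6 kHz, 10.6 kHz}.

6.8 kHz, 8.6 kHz, 10.6 kHz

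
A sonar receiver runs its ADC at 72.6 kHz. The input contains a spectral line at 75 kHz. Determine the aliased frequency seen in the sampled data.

2.4 kHz

75 kHz mod fs = 2.4 kHz.
2.4 kHz ≤ fs/2 = 36.3 kHz, appears at 2.4 kHz.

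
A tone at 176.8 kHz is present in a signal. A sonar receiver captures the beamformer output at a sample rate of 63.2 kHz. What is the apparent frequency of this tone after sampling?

12.8 kHz

176.8 kHz mod fs = 50.4 kHz.
50.4 kHz > fs/2 = 31.6 kHz, folds to fs − 50.4 kHz = 12.8 kHz.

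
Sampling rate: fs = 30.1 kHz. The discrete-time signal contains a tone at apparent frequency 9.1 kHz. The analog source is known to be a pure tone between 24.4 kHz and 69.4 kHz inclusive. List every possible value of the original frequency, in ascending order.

Frequencies that alias to 9.1 kHz are k·fs ± 9.1 kHz for integer k ≥ 0.
k=0: 9.1 kHz.
k=1: 21 kHz, 39.2 kHz.
k=2: 51.1 kHz, 69.3 kHz.
k=3: 81.2 kHz, 99.4 kHz.
Within [24.4 kHz, 69.4 kHz]: 39.2 kHz, 51.1 kHz, 69.3 kHz.

39.2 kHz, 51.1 kHz, 69.3 kHz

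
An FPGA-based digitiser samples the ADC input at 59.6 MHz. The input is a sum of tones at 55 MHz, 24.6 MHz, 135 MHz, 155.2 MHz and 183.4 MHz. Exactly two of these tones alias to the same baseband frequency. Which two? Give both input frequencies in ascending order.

55 MHz, 183.4 MHz

fs/2 = 29.8 MHz.
55 MHz > fs/2 = 29.8 MHz, folds to fs − 55 MHz = 4.6 MHz.
24.6 MHz ≤ fs/2 = 29.8 MHz, passes unchanged.
135 MHz mod fs = 15.8 MHz.
15.8 MHz ≤ fs/2 = 29.8 MHz, appears at 15.8 MHz.
155.2 MHz mod fs = 36 MHz.
36 MHz > fs/2 = 29.8 MHz, folds to fs − 36 MHz = 23.6 MHz.
183.4 MHz mod fs = 4.6 MHz.
4.6 MHz ≤ fs/2 = 29.8 MHz, appears at 4.6 MHz.
55 MHz and 183.4 MHz both map to 4.6 MHz.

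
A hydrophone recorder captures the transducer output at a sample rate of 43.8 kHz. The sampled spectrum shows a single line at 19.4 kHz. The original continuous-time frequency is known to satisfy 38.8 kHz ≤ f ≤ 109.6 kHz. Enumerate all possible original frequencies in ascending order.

63.2 kHz, 68.2 kHz, 107 kHz

Frequencies that alias to 19.4 kHz are k·fs ± 19.4 kHz for integer k ≥ 0.
k=0: 19.4 kHz.
k=1: 24.4 kHz, 63.2 kHz.
k=2: 68.2 kHz, 107 kHz.
k=3: 112 kHz, 150.8 kHz.
Within [38.8 kHz, 109.6 kHz]: 63.2 kHz, 68.2 kHz, 107 kHz.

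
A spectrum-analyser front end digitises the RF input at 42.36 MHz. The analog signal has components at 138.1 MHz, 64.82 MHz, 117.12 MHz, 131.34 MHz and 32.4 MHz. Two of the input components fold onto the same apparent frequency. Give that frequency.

9.96 MHz

fs/2 = 21.18 MHz.
138.1 MHz mod fs = 11.02 MHz.
11.02 MHz ≤ fs/2 = 21.18 MHz, appears at 11.02 MHz.
64.82 MHz mod fs = 22.46 MHz.
22.46 MHz > fs/2 = 21.18 MHz, folds to fs − 22.46 MHz = 19.9 MHz.
117.12 MHz mod fs = 32.4 MHz.
32.4 MHz > fs/2 = 21.18 MHz, folds to fs − 32.4 MHz = 9.96 MHz.
131.34 MHz mod fs = 4.26 MHz.
4.26 MHz ≤ fs/2 = 21.18 MHz, appears at 4.26 MHz.
32.4 MHz > fs/2 = 21.18 MHz, folds to fs − 32.4 MHz = 9.96 MHz.
32.4 MHz and 117.12 MHz both map to 9.96 MHz.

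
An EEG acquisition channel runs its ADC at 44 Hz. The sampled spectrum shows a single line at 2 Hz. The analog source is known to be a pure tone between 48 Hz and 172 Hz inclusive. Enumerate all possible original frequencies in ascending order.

86 Hz, 90 Hz, 130 Hz, 134 Hz

Frequencies that alias to 2 Hz are k·fs ± 2 Hz for integer k ≥ 0.
k=0: 2 Hz.
k=1: 42 Hz, 46 Hz.
k=2: 86 Hz, 90 Hz.
k=3: 130 Hz, 134 Hz.
k=4: 174 Hz, 178 Hz.
Within [48 Hz, 172 Hz]: 86 Hz, 90 Hz, 130 Hz, 134 Hz.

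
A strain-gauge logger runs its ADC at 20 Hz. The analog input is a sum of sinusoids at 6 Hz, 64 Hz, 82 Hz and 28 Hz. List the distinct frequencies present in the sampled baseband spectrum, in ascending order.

2 Hz, 4 Hz, 6 Hz, 8 Hz

fs/2 = 10 Hz.
6 Hz ≤ fs/2 = 10 Hz, passes unchanged.
64 Hz mod fs = 4 Hz.
4 Hz ≤ fs/2 = 10 Hz, appears at 4 Hz.
82 Hz mod fs = 2 Hz.
2 Hz ≤ fs/2 = 10 Hz, appears at 2 Hz.
28 Hz mod fs = 8 Hz.
8 Hz ≤ fs/2 = 10 Hz, appears at 8 Hz.
Distinct values: {2 Hz, 4 Hz, 6 Hz, 8 Hz}.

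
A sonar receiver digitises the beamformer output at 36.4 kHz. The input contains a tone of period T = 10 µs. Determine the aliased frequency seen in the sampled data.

T = 10 µs → f = 1/T = 100 kHz.
100 kHz mod fs = 27.2 kHz.
27.2 kHz > fs/2 = 18.2 kHz, folds to fs − 27.2 kHz = 9.2 kHz.

9.2 kHz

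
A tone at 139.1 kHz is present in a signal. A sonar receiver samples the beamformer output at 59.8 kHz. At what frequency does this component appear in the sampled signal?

139.1 kHz mod fs = 19.5 kHz.
19.5 kHz ≤ fs/2 = 29.9 kHz, appears at 19.5 kHz.

19.5 kHz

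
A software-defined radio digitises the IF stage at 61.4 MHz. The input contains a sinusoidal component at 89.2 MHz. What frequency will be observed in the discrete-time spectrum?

27.8 MHz

89.2 MHz mod fs = 27.8 MHz.
27.8 MHz ≤ fs/2 = 30.7 MHz, appears at 27.8 MHz.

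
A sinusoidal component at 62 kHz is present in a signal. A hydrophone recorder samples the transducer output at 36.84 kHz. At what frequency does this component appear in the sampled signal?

62 kHz mod fs = 25.16 kHz.
25.16 kHz > fs/2 = 18.42 kHz, folds to fs − 25.16 kHz = 11.68 kHz.

11.68 kHz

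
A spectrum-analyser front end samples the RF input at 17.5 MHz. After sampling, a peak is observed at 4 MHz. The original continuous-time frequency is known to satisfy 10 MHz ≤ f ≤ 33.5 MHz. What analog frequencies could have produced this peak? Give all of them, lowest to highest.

Frequencies that alias to 4 MHz are k·fs ± 4 MHz for integer k ≥ 0.
k=0: 4 MHz.
k=1: 13.5 MHz, 21.5 MHz.
k=2: 31 MHz, 39 MHz.
k=3: 48.5 MHz, 56.5 MHz.
Within [10 MHz, 33.5 MHz]: 13.5 MHz, 21.5 MHz, 31 MHz.

13.5 MHz, 21.5 MHz, 31 MHz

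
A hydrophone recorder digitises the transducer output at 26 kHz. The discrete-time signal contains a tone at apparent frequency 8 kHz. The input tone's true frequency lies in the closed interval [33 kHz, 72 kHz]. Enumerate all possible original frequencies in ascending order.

34 kHz, 44 kHz, 60 kHz, 70 kHz

Frequencies that alias to 8 kHz are k·fs ± 8 kHz for integer k ≥ 0.
k=0: 8 kHz.
k=1: 18 kHz, 34 kHz.
k=2: 44 kHz, 60 kHz.
k=3: 70 kHz, 86 kHz.
k=4: 96 kHz, 112 kHz.
Within [33 kHz, 72 kHz]: 34 kHz, 44 kHz, 60 kHz, 70 kHz.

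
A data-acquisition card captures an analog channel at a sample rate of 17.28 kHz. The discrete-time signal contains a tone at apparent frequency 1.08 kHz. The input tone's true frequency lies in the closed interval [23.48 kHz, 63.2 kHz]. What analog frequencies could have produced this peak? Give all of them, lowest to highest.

Frequencies that alias to 1.08 kHz are k·fs ± 1.08 kHz for integer k ≥ 0.
k=0: 1.08 kHz.
k=1: 16.2 kHz, 18.36 kHz.
k=2: 33.48 kHz, 35.64 kHz.
k=3: 50.76 kHz, 52.92 kHz.
k=4: 68.04 kHz, 70.2 kHz.
Within [23.48 kHz, 63.2 kHz]: 33.48 kHz, 35.64 kHz, 50.76 kHz, 52.92 kHz.

33.48 kHz, 35.64 kHz, 50.76 kHz, 52.92 kHz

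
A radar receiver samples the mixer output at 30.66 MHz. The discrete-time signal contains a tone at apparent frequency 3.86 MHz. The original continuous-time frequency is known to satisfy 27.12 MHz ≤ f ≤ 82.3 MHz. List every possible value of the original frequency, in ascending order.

34.52 MHz, 57.46 MHz, 65.18 MHz

Frequencies that alias to 3.86 MHz are k·fs ± 3.86 MHz for integer k ≥ 0.
k=0: 3.86 MHz.
k=1: 26.8 MHz, 34.52 MHz.
k=2: 57.46 MHz, 65.18 MHz.
k=3: 88.12 MHz, 95.84 MHz.
Within [27.12 MHz, 82.3 MHz]: 34.52 MHz, 57.46 MHz, 65.18 MHz.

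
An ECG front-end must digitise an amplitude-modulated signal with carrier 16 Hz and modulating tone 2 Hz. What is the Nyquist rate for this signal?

AM sidebands sit at fc ± fm = 14 Hz and 18 Hz.
Highest-frequency component: 18 Hz.
Nyquist rate = 2 × 18 Hz = 36 Hz.

36 Hz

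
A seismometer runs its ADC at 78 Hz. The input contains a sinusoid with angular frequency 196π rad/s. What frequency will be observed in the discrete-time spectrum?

20 Hz

ω = 196π rad/s → f = ω/(2π) = 98 Hz.
98 Hz mod fs = 20 Hz.
20 Hz ≤ fs/2 = 39 Hz, appears at 20 Hz.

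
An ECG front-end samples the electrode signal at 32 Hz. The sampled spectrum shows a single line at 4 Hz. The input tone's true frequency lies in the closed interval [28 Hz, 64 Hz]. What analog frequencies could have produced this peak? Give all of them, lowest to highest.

28 Hz, 36 Hz, 60 Hz

Frequencies that alias to 4 Hz are k·fs ± 4 Hz for integer k ≥ 0.
k=0: 4 Hz.
k=1: 28 Hz, 36 Hz.
k=2: 60 Hz, 68 Hz.
k=3: 92 Hz, 100 Hz.
Within [28 Hz, 64 Hz]: 28 Hz, 36 Hz, 60 Hz.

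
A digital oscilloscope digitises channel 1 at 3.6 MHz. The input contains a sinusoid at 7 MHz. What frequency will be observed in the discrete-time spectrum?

0.2 MHz

7 MHz mod fs = 3.4 MHz.
3.4 MHz > fs/2 = 1.8 MHz, folds to fs − 3.4 MHz = 0.2 MHz.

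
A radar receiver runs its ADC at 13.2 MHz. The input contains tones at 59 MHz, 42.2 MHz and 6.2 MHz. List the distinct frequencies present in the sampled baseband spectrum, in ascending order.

fs/2 = 6.6 MHz.
59 MHz mod fs = 6.2 MHz.
6.2 MHz ≤ fs/2 = 6.6 MHz, appears at 6.2 MHz.
42.2 MHz mod fs = 2.6 MHz.
2.6 MHz ≤ fs/2 = 6.6 MHz, appears at 2.6 MHz.
6.2 MHz ≤ fs/2 = 6.6 MHz, passes unchanged.
Distinct values: {2.6 MHz, 6.2 MHz}.

2.6 MHz, 6.2 MHz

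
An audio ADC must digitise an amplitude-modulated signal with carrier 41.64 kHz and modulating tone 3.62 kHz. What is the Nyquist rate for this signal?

AM sidebands sit at fc ± fm = 38.02 kHz and 45.26 kHz.
Highest-frequency component: 45.26 kHz.
Nyquist rate = 2 × 45.26 kHz = 90.52 kHz.

90.52 kHz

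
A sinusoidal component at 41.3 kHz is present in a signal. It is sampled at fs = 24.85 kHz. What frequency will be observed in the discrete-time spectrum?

41.3 kHz mod fs = 16.45 kHz.
16.45 kHz > fs/2 = 12.425 kHz, folds to fs − 16.45 kHz = 8.4 kHz.

8.4 kHz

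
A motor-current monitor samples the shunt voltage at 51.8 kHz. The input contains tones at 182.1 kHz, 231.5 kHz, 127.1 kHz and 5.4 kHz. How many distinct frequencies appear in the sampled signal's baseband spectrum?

4

fs/2 = 25.9 kHz.
182.1 kHz mod fs = 26.7 kHz.
26.7 kHz > fs/2 = 25.9 kHz, folds to fs − 26.7 kHz = 25.1 kHz.
231.5 kHz mod fs = 24.3 kHz.
24.3 kHz ≤ fs/2 = 25.9 kHz, appears at 24.3 kHz.
127.1 kHz mod fs = 23.5 kHz.
23.5 kHz ≤ fs/2 = 25.9 kHz, appears at 23.5 kHz.
5.4 kHz ≤ fs/2 = 25.9 kHz, passes unchanged.
Distinct values: {5.4 kHz, 23.5 kHz, 24.3 kHz, 25.1 kHz} → 4.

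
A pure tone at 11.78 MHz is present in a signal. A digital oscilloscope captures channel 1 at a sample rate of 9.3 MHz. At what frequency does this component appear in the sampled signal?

11.78 MHz mod fs = 2.48 MHz.
2.48 MHz ≤ fs/2 = 4.65 MHz, appears at 2.48 MHz.

2.48 MHz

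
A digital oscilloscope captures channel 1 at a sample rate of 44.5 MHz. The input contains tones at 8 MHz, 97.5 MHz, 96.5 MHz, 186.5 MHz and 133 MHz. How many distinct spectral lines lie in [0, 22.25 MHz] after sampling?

4

fs/2 = 22.25 MHz.
8 MHz ≤ fs/2 = 22.25 MHz, passes unchanged.
97.5 MHz mod fs = 8.5 MHz.
8.5 MHz ≤ fs/2 = 22.25 MHz, appears at 8.5 MHz.
96.5 MHz mod fs = 7.5 MHz.
7.5 MHz ≤ fs/2 = 22.25 MHz, appears at 7.5 MHz.
186.5 MHz mod fs = 8.5 MHz.
8.5 MHz ≤ fs/2 = 22.25 MHz, appears at 8.5 MHz.
133 MHz mod fs = 44 MHz.
44 MHz > fs/2 = 22.25 MHz, folds to fs − 44 MHz = 0.5 MHz.
Distinct values: {0.5 MHz, 7.5 MHz, 8 MHz, 8.5 MHz} → 4.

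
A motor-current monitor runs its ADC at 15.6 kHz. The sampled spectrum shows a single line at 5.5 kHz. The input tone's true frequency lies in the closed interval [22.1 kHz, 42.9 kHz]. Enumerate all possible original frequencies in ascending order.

25.7 kHz, 36.7 kHz, 41.3 kHz

Frequencies that alias to 5.5 kHz are k·fs ± 5.5 kHz for integer k ≥ 0.
k=0: 5.5 kHz.
k=1: 10.1 kHz, 21.1 kHz.
k=2: 25.7 kHz, 36.7 kHz.
k=3: 41.3 kHz, 52.3 kHz.
k=4: 56.9 kHz, 67.9 kHz.
Within [22.1 kHz, 42.9 kHz]: 25.7 kHz, 36.7 kHz, 41.3 kHz.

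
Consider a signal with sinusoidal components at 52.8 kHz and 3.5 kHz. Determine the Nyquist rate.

105.6 kHz

Highest-frequency component: 52.8 kHz.
Nyquist rate = 2 × 52.8 kHz = 105.6 kHz.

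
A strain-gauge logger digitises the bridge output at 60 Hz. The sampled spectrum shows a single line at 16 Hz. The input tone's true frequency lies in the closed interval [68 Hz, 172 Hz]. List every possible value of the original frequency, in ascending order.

Frequencies that alias to 16 Hz are k·fs ± 16 Hz for integer k ≥ 0.
k=0: 16 Hz.
k=1: 44 Hz, 76 Hz.
k=2: 104 Hz, 136 Hz.
k=3: 164 Hz, 196 Hz.
k=4: 224 Hz, 256 Hz.
Within [68 Hz, 172 Hz]: 76 Hz, 104 Hz, 136 Hz, 164 Hz.

76 Hz, 104 Hz, 136 Hz, 164 Hz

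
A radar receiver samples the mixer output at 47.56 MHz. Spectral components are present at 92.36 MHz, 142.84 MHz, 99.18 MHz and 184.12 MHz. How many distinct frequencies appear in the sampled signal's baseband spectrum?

4

fs/2 = 23.78 MHz.
92.36 MHz mod fs = 44.8 MHz.
44.8 MHz > fs/2 = 23.78 MHz, folds to fs − 44.8 MHz = 2.76 MHz.
142.84 MHz mod fs = 0.16 MHz.
0.16 MHz ≤ fs/2 = 23.78 MHz, appears at 0.16 MHz.
99.18 MHz mod fs = 4.06 MHz.
4.06 MHz ≤ fs/2 = 23.78 MHz, appears at 4.06 MHz.
184.12 MHz mod fs = 41.44 MHz.
41.44 MHz > fs/2 = 23.78 MHz, folds to fs − 41.44 MHz = 6.12 MHz.
Distinct values: {0.16 MHz, 2.76 MHz, 4.06 MHz, 6.12 MHz} → 4.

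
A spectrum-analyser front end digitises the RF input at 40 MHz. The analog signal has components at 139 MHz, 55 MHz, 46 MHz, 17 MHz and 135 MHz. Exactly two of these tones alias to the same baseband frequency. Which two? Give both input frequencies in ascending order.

55 MHz, 135 MHz

fs/2 = 20 MHz.
139 MHz mod fs = 19 MHz.
19 MHz ≤ fs/2 = 20 MHz, appears at 19 MHz.
55 MHz mod fs = 15 MHz.
15 MHz ≤ fs/2 = 20 MHz, appears at 15 MHz.
46 MHz mod fs = 6 MHz.
6 MHz ≤ fs/2 = 20 MHz, appears at 6 MHz.
17 MHz ≤ fs/2 = 20 MHz, passes unchanged.
135 MHz mod fs = 15 MHz.
15 MHz ≤ fs/2 = 20 MHz, appears at 15 MHz.
55 MHz and 135 MHz both map to 15 MHz.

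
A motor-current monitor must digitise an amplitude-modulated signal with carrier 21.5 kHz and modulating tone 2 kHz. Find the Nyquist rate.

AM sidebands sit at fc ± fm = 19.5 kHz and 23.5 kHz.
Highest-frequency component: 23.5 kHz.
Nyquist rate = 2 × 23.5 kHz = 47 kHz.

47 kHz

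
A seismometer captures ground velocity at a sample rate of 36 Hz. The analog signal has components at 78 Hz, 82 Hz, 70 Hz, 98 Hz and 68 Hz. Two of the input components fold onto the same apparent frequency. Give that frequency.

fs/2 = 18 Hz.
78 Hz mod fs = 6 Hz.
6 Hz ≤ fs/2 = 18 Hz, appears at 6 Hz.
82 Hz mod fs = 10 Hz.
10 Hz ≤ fs/2 = 18 Hz, appears at 10 Hz.
70 Hz mod fs = 34 Hz.
34 Hz > fs/2 = 18 Hz, folds to fs − 34 Hz = 2 Hz.
98 Hz mod fs = 26 Hz.
26 Hz > fs/2 = 18 Hz, folds to fs − 26 Hz = 10 Hz.
68 Hz mod fs = 32 Hz.
32 Hz > fs/2 = 18 Hz, folds to fs − 32 Hz = 4 Hz.
82 Hz and 98 Hz both map to 10 Hz.

10 Hz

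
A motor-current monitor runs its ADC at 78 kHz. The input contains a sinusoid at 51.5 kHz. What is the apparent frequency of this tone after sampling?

51.5 kHz > fs/2 = 39 kHz, folds to fs − 51.5 kHz = 26.5 kHz.

26.5 kHz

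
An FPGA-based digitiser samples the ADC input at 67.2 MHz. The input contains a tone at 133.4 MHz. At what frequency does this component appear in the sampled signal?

133.4 MHz mod fs = 66.2 MHz.
66.2 MHz > fs/2 = 33.6 MHz, folds to fs − 66.2 MHz = 1 MHz.

1 MHz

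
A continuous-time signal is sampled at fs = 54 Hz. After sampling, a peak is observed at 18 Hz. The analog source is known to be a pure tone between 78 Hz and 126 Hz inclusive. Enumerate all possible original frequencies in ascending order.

90 Hz, 126 Hz

Frequencies that alias to 18 Hz are k·fs ± 18 Hz for integer k ≥ 0.
k=0: 18 Hz.
k=1: 36 Hz, 72 Hz.
k=2: 90 Hz, 126 Hz.
k=3: 144 Hz, 180 Hz.
Within [78 Hz, 126 Hz]: 90 Hz, 126 Hz.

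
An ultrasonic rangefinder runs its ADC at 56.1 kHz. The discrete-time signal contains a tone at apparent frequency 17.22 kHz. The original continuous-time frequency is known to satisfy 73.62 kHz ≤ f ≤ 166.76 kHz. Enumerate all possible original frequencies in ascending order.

94.98 kHz, 129.42 kHz, 151.08 kHz

Frequencies that alias to 17.22 kHz are k·fs ± 17.22 kHz for integer k ≥ 0.
k=0: 17.22 kHz.
k=1: 38.88 kHz, 73.32 kHz.
k=2: 94.98 kHz, 129.42 kHz.
k=3: 151.08 kHz, 185.52 kHz.
k=4: 207.18 kHz, 241.62 kHz.
Within [73.62 kHz, 166.76 kHz]: 94.98 kHz, 129.42 kHz, 151.08 kHz.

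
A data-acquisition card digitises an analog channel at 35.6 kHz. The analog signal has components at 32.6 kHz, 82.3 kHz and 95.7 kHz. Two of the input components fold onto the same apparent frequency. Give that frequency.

fs/2 = 17.8 kHz.
32.6 kHz > fs/2 = 17.8 kHz, folds to fs − 32.6 kHz = 3 kHz.
82.3 kHz mod fs = 11.1 kHz.
11.1 kHz ≤ fs/2 = 17.8 kHz, appears at 11.1 kHz.
95.7 kHz mod fs = 24.5 kHz.
24.5 kHz > fs/2 = 17.8 kHz, folds to fs − 24.5 kHz = 11.1 kHz.
82.3 kHz and 95.7 kHz both map to 11.1 kHz.

11.1 kHz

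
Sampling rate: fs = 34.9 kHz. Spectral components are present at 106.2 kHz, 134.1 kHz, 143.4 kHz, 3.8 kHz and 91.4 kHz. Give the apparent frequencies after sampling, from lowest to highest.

fs/2 = 17.45 kHz.
106.2 kHz mod fs = 1.5 kHz.
1.5 kHz ≤ fs/2 = 17.45 kHz, appears at 1.5 kHz.
134.1 kHz mod fs = 29.4 kHz.
29.4 kHz > fs/2 = 17.45 kHz, folds to fs − 29.4 kHz = 5.5 kHz.
143.4 kHz mod fs = 3.8 kHz.
3.8 kHz ≤ fs/2 = 17.45 kHz, appears at 3.8 kHz.
3.8 kHz ≤ fs/2 = 17.45 kHz, passes unchanged.
91.4 kHz mod fs = 21.6 kHz.
21.6 kHz > fs/2 = 17.45 kHz, folds to fs − 21.6 kHz = 13.3 kHz.
Distinct values: {1.5 kHz, 3.8 kHz, 5.5 kHz, 13.3 kHz}.

1.5 kHz, 3.8 kHz, 5.5 kHz, 13.3 kHz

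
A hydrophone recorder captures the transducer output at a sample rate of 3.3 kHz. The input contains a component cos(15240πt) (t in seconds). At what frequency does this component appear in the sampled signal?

ω = 15240π rad/s → f = ω/(2π) = 7620 Hz = 7.62 kHz.
7.62 kHz mod fs = 1.02 kHz.
1.02 kHz ≤ fs/2 = 1.65 kHz, appears at 1.02 kHz.

1.02 kHz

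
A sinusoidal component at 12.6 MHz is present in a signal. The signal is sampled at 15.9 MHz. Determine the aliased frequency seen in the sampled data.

3.3 MHz

12.6 MHz > fs/2 = 7.95 MHz, folds to fs − 12.6 MHz = 3.3 MHz.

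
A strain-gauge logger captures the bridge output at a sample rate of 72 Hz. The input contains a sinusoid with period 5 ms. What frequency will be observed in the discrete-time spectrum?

16 Hz

T = 5 ms → f = 1/T = 200 Hz.
200 Hz mod fs = 56 Hz.
56 Hz > fs/2 = 36 Hz, folds to fs − 56 Hz = 16 Hz.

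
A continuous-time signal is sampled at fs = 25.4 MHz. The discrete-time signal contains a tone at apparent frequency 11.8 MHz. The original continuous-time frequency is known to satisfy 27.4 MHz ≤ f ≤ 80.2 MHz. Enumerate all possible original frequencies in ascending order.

37.2 MHz, 39 MHz, 62.6 MHz, 64.4 MHz

Frequencies that alias to 11.8 MHz are k·fs ± 11.8 MHz for integer k ≥ 0.
k=0: 11.8 MHz.
k=1: 13.6 MHz, 37.2 MHz.
k=2: 39 MHz, 62.6 MHz.
k=3: 64.4 MHz, 88 MHz.
k=4: 89.8 MHz, 113.4 MHz.
Within [27.4 MHz, 80.2 MHz]: 37.2 MHz, 39 MHz, 62.6 MHz, 64.4 MHz.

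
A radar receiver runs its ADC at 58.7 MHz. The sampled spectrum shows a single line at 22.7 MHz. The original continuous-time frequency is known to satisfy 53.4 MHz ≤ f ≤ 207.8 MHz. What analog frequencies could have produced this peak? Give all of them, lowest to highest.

81.4 MHz, 94.7 MHz, 140.1 MHz, 153.4 MHz, 198.8 MHz

Frequencies that alias to 22.7 MHz are k·fs ± 22.7 MHz for integer k ≥ 0.
k=0: 22.7 MHz.
k=1: 36 MHz, 81.4 MHz.
k=2: 94.7 MHz, 140.1 MHz.
k=3: 153.4 MHz, 198.8 MHz.
k=4: 212.1 MHz, 257.5 MHz.
Within [53.4 MHz, 207.8 MHz]: 81.4 MHz, 94.7 MHz, 140.1 MHz, 153.4 MHz, 198.8 MHz.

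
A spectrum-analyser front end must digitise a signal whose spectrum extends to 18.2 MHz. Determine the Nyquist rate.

36.4 MHz

Nyquist rate = 2 × 18.2 MHz = 36.4 MHz.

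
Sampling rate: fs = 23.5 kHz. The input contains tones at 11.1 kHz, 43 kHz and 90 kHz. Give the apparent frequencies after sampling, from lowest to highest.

fs/2 = 11.75 kHz.
11.1 kHz ≤ fs/2 = 11.75 kHz, passes unchanged.
43 kHz mod fs = 19.5 kHz.
19.5 kHz > fs/2 = 11.75 kHz, folds to fs − 19.5 kHz = 4 kHz.
90 kHz mod fs = 19.5 kHz.
19.5 kHz > fs/2 = 11.75 kHz, folds to fs − 19.5 kHz = 4 kHz.
Distinct values: {4 kHz, 11.1 kHz}.

4 kHz, 11.1 kHz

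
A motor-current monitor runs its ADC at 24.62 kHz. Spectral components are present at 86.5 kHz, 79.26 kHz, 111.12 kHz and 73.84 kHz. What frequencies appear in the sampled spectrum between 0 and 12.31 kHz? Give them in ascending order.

0.02 kHz, 5.4 kHz, 11.98 kHz

fs/2 = 12.31 kHz.
86.5 kHz mod fs = 12.64 kHz.
12.64 kHz > fs/2 = 12.31 kHz, folds to fs − 12.64 kHz = 11.98 kHz.
79.26 kHz mod fs = 5.4 kHz.
5.4 kHz ≤ fs/2 = 12.31 kHz, appears at 5.4 kHz.
111.12 kHz mod fs = 12.64 kHz.
12.64 kHz > fs/2 = 12.31 kHz, folds to fs − 12.64 kHz = 11.98 kHz.
73.84 kHz mod fs = 24.6 kHz.
24.6 kHz > fs/2 = 12.31 kHz, folds to fs − 24.6 kHz = 0.02 kHz.
Distinct values: {0.02 kHz, 5.4 kHz, 11.98 kHz}.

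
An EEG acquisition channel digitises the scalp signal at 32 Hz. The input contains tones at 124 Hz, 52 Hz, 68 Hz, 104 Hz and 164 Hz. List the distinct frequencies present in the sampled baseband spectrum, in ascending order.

4 Hz, 8 Hz, 12 Hz

fs/2 = 16 Hz.
124 Hz mod fs = 28 Hz.
28 Hz > fs/2 = 16 Hz, folds to fs − 28 Hz = 4 Hz.
52 Hz mod fs = 20 Hz.
20 Hz > fs/2 = 16 Hz, folds to fs − 20 Hz = 12 Hz.
68 Hz mod fs = 4 Hz.
4 Hz ≤ fs/2 = 16 Hz, appears at 4 Hz.
104 Hz mod fs = 8 Hz.
8 Hz ≤ fs/2 = 16 Hz, appears at 8 Hz.
164 Hz mod fs = 4 Hz.
4 Hz ≤ fs/2 = 16 Hz, appears at 4 Hz.
Distinct values: {4 Hz, 8 Hz, 12 Hz}.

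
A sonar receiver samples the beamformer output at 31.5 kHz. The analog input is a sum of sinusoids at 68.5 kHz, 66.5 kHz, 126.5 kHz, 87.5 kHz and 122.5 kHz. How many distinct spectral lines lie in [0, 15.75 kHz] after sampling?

fs/2 = 15.75 kHz.
68.5 kHz mod fs = 5.5 kHz.
5.5 kHz ≤ fs/2 = 15.75 kHz, appears at 5.5 kHz.
66.5 kHz mod fs = 3.5 kHz.
3.5 kHz ≤ fs/2 = 15.75 kHz, appears at 3.5 kHz.
126.5 kHz mod fs = 0.5 kHz.
0.5 kHz ≤ fs/2 = 15.75 kHz, appears at 0.5 kHz.
87.5 kHz mod fs = 24.5 kHz.
24.5 kHz > fs/2 = 15.75 kHz, folds to fs − 24.5 kHz = 7 kHz.
122.5 kHz mod fs = 28 kHz.
28 kHz > fs/2 = 15.75 kHz, folds to fs − 28 kHz = 3.5 kHz.
Distinct values: {0.5 kHz, 3.5 kHz, 5.5 kHz, 7 kHz} → 4.

4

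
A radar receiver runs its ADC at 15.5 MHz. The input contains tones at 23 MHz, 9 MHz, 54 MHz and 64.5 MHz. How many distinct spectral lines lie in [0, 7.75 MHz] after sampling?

fs/2 = 7.75 MHz.
23 MHz mod fs = 7.5 MHz.
7.5 MHz ≤ fs/2 = 7.75 MHz, appears at 7.5 MHz.
9 MHz > fs/2 = 7.75 MHz, folds to fs − 9 MHz = 6.5 MHz.
54 MHz mod fs = 7.5 MHz.
7.5 MHz ≤ fs/2 = 7.75 MHz, appears at 7.5 MHz.
64.5 MHz mod fs = 2.5 MHz.
2.5 MHz ≤ fs/2 = 7.75 MHz, appears at 2.5 MHz.
Distinct values: {2.5 MHz, 6.5 MHz, 7.5 MHz} → 3.

3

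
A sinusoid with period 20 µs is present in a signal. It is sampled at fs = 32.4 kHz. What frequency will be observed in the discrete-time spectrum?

T = 20 µs → f = 1/T = 50 kHz.
50 kHz mod fs = 17.6 kHz.
17.6 kHz > fs/2 = 16.2 kHz, folds to fs − 17.6 kHz = 14.8 kHz.

14.8 kHz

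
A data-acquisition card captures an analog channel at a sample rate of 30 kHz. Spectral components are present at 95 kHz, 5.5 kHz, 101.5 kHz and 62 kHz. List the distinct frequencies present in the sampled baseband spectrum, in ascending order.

fs/2 = 15 kHz.
95 kHz mod fs = 5 kHz.
5 kHz ≤ fs/2 = 15 kHz, appears at 5 kHz.
5.5 kHz ≤ fs/2 = 15 kHz, passes unchanged.
101.5 kHz mod fs = 11.5 kHz.
11.5 kHz ≤ fs/2 = 15 kHz, appears at 11.5 kHz.
62 kHz mod fs = 2 kHz.
2 kHz ≤ fs/2 = 15 kHz, appears at 2 kHz.
Distinct values: {2 kHz, 5 kHz, 5.5 kHz, 11.5 kHz}.

2 kHz, 5 kHz, 5.5 kHz, 11.5 kHz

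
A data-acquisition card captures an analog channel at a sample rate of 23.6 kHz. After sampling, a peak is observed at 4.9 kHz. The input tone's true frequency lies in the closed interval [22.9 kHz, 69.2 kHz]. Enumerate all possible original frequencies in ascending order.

Frequencies that alias to 4.9 kHz are k·fs ± 4.9 kHz for integer k ≥ 0.
k=0: 4.9 kHz.
k=1: 18.7 kHz, 28.5 kHz.
k=2: 42.3 kHz, 52.1 kHz.
k=3: 65.9 kHz, 75.7 kHz.
k=4: 89.5 kHz, 99.3 kHz.
Within [22.9 kHz, 69.2 kHz]: 28.5 kHz, 42.3 kHz, 52.1 kHz, 65.9 kHz.

28.5 kHz, 42.3 kHz, 52.1 kHz, 65.9 kHz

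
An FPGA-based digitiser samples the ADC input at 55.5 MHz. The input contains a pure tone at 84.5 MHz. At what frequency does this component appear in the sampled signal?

26.5 MHz

84.5 MHz mod fs = 29 MHz.
29 MHz > fs/2 = 27.75 MHz, folds to fs − 29 MHz = 26.5 MHz.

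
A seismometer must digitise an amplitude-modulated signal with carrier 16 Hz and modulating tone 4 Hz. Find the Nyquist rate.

40 Hz

AM sidebands sit at fc ± fm = 12 Hz and 20 Hz.
Highest-frequency component: 20 Hz.
Nyquist rate = 2 × 20 Hz = 40 Hz.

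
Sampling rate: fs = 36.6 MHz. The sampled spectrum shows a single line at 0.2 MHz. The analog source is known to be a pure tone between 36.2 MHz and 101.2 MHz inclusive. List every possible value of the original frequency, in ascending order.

36.4 MHz, 36.8 MHz, 73 MHz, 73.4 MHz

Frequencies that alias to 0.2 MHz are k·fs ± 0.2 MHz for integer k ≥ 0.
k=0: 0.2 MHz.
k=1: 36.4 MHz, 36.8 MHz.
k=2: 73 MHz, 73.4 MHz.
k=3: 109.6 MHz, 110 MHz.
Within [36.2 MHz, 101.2 MHz]: 36.4 MHz, 36.8 MHz, 73 MHz, 73.4 MHz.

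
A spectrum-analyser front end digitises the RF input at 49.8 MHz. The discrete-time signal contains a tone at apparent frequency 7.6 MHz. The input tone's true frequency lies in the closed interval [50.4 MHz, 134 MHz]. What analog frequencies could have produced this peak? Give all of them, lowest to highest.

Frequencies that alias to 7.6 MHz are k·fs ± 7.6 MHz for integer k ≥ 0.
k=0: 7.6 MHz.
k=1: 42.2 MHz, 57.4 MHz.
k=2: 92 MHz, 107.2 MHz.
k=3: 141.8 MHz, 157 MHz.
Within [50.4 MHz, 134 MHz]: 57.4 MHz, 92 MHz, 107.2 MHz.

57.4 MHz, 92 MHz, 107.2 MHz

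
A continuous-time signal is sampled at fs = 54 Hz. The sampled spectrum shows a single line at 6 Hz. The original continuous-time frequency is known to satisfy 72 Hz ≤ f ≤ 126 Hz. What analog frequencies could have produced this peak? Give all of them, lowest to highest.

Frequencies that alias to 6 Hz are k·fs ± 6 Hz for integer k ≥ 0.
k=0: 6 Hz.
k=1: 48 Hz, 60 Hz.
k=2: 102 Hz, 114 Hz.
k=3: 156 Hz, 168 Hz.
Within [72 Hz, 126 Hz]: 102 Hz, 114 Hz.

102 Hz, 114 Hz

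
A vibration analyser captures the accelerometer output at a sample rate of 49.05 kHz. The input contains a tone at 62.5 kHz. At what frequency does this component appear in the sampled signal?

13.45 kHz

62.5 kHz mod fs = 13.45 kHz.
13.45 kHz ≤ fs/2 = 24.525 kHz, appears at 13.45 kHz.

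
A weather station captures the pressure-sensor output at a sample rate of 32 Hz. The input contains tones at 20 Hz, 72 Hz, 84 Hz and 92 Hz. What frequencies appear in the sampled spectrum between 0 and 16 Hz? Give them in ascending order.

fs/2 = 16 Hz.
20 Hz > fs/2 = 16 Hz, folds to fs − 20 Hz = 12 Hz.
72 Hz mod fs = 8 Hz.
8 Hz ≤ fs/2 = 16 Hz, appears at 8 Hz.
84 Hz mod fs = 20 Hz.
20 Hz > fs/2 = 16 Hz, folds to fs − 20 Hz = 12 Hz.
92 Hz mod fs = 28 Hz.
28 Hz > fs/2 = 16 Hz, folds to fs − 28 Hz = 4 Hz.
Distinct values: {4 Hz, 8 Hz, 12 Hz}.

4 Hz, 8 Hz, 12 Hz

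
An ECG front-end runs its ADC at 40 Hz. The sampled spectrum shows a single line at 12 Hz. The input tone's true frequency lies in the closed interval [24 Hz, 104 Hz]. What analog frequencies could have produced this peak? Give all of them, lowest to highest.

Frequencies that alias to 12 Hz are k·fs ± 12 Hz for integer k ≥ 0.
k=0: 12 Hz.
k=1: 28 Hz, 52 Hz.
k=2: 68 Hz, 92 Hz.
k=3: 108 Hz, 132 Hz.
Within [24 Hz, 104 Hz]: 28 Hz, 52 Hz, 68 Hz, 92 Hz.

28 Hz, 52 Hz, 68 Hz, 92 Hz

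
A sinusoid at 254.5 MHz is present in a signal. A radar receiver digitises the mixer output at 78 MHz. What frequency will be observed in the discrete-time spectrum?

20.5 MHz

254.5 MHz mod fs = 20.5 MHz.
20.5 MHz ≤ fs/2 = 39 MHz, appears at 20.5 MHz.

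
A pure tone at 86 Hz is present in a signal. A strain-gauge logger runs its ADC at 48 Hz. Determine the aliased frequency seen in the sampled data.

10 Hz

86 Hz mod fs = 38 Hz.
38 Hz > fs/2 = 24 Hz, folds to fs − 38 Hz = 10 Hz.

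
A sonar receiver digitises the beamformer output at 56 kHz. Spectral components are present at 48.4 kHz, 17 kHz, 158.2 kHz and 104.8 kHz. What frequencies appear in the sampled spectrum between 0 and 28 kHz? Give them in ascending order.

fs/2 = 28 kHz.
48.4 kHz > fs/2 = 28 kHz, folds to fs − 48.4 kHz = 7.6 kHz.
17 kHz ≤ fs/2 = 28 kHz, passes unchanged.
158.2 kHz mod fs = 46.2 kHz.
46.2 kHz > fs/2 = 28 kHz, folds to fs − 46.2 kHz = 9.8 kHz.
104.8 kHz mod fs = 48.8 kHz.
48.8 kHz > fs/2 = 28 kHz, folds to fs − 48.8 kHz = 7.2 kHz.
Distinct values: {7.2 kHz, 7.6 kHz, 9.8 kHz, 17 kHz}.

7.2 kHz, 7.6 kHz, 9.8 kHz, 17 kHz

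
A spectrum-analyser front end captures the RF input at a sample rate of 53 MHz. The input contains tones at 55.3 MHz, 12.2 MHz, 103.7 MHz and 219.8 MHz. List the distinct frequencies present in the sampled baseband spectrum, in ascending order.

2.3 MHz, 7.8 MHz, 12.2 MHz

fs/2 = 26.5 MHz.
55.3 MHz mod fs = 2.3 MHz.
2.3 MHz ≤ fs/2 = 26.5 MHz, appears at 2.3 MHz.
12.2 MHz ≤ fs/2 = 26.5 MHz, passes unchanged.
103.7 MHz mod fs = 50.7 MHz.
50.7 MHz > fs/2 = 26.5 MHz, folds to fs − 50.7 MHz = 2.3 MHz.
219.8 MHz mod fs = 7.8 MHz.
7.8 MHz ≤ fs/2 = 26.5 MHz, appears at 7.8 MHz.
Distinct values: {2.3 MHz, 7.8 MHz, 12.2 MHz}.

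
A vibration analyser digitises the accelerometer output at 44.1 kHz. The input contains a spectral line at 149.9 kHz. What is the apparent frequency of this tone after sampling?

17.6 kHz

149.9 kHz mod fs = 17.6 kHz.
17.6 kHz ≤ fs/2 = 22.05 kHz, appears at 17.6 kHz.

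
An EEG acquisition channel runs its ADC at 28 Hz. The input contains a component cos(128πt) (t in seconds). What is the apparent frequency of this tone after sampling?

8 Hz

ω = 128π rad/s → f = ω/(2π) = 64 Hz.
64 Hz mod fs = 8 Hz.
8 Hz ≤ fs/2 = 14 Hz, appears at 8 Hz.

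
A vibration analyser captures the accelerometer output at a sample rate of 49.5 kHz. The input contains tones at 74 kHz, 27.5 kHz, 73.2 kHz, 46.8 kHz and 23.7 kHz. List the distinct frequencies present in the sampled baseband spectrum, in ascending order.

2.7 kHz, 22 kHz, 23.7 kHz, 24.5 kHz

fs/2 = 24.75 kHz.
74 kHz mod fs = 24.5 kHz.
24.5 kHz ≤ fs/2 = 24.75 kHz, appears at 24.5 kHz.
27.5 kHz > fs/2 = 24.75 kHz, folds to fs − 27.5 kHz = 22 kHz.
73.2 kHz mod fs = 23.7 kHz.
23.7 kHz ≤ fs/2 = 24.75 kHz, appears at 23.7 kHz.
46.8 kHz > fs/2 = 24.75 kHz, folds to fs − 46.8 kHz = 2.7 kHz.
23.7 kHz ≤ fs/2 = 24.75 kHz, passes unchanged.
Distinct values: {2.7 kHz, 22 kHz, 23.7 kHz, 24.5 kHz}.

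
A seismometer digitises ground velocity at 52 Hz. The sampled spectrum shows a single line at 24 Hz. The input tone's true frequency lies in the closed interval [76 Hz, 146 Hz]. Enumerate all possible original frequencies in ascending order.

Frequencies that alias to 24 Hz are k·fs ± 24 Hz for integer k ≥ 0.
k=0: 24 Hz.
k=1: 28 Hz, 76 Hz.
k=2: 80 Hz, 128 Hz.
k=3: 132 Hz, 180 Hz.
k=4: 184 Hz, 232 Hz.
Within [76 Hz, 146 Hz]: 76 Hz, 80 Hz, 128 Hz, 132 Hz.

76 Hz, 80 Hz, 128 Hz, 132 Hz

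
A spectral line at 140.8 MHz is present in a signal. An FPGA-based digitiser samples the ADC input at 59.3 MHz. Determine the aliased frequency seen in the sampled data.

140.8 MHz mod fs = 22.2 MHz.
22.2 MHz ≤ fs/2 = 29.65 MHz, appears at 22.2 MHz.

22.2 MHz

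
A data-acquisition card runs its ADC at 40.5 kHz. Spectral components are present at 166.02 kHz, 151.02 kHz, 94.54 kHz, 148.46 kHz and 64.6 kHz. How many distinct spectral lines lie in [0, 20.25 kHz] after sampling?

fs/2 = 20.25 kHz.
166.02 kHz mod fs = 4.02 kHz.
4.02 kHz ≤ fs/2 = 20.25 kHz, appears at 4.02 kHz.
151.02 kHz mod fs = 29.52 kHz.
29.52 kHz > fs/2 = 20.25 kHz, folds to fs − 29.52 kHz = 10.98 kHz.
94.54 kHz mod fs = 13.54 kHz.
13.54 kHz ≤ fs/2 = 20.25 kHz, appears at 13.54 kHz.
148.46 kHz mod fs = 26.96 kHz.
26.96 kHz > fs/2 = 20.25 kHz, folds to fs − 26.96 kHz = 13.54 kHz.
64.6 kHz mod fs = 24.1 kHz.
24.1 kHz > fs/2 = 20.25 kHz, folds to fs − 24.1 kHz = 16.4 kHz.
Distinct values: {4.02 kHz, 10.98 kHz, 13.54 kHz, 16.4 kHz} → 4.

4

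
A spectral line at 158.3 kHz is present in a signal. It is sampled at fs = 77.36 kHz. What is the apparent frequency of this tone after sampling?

3.58 kHz

158.3 kHz mod fs = 3.58 kHz.
3.58 kHz ≤ fs/2 = 38.68 kHz, appears at 3.58 kHz.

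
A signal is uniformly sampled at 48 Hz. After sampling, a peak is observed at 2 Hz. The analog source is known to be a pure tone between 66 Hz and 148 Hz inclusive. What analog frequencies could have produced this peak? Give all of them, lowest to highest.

94 Hz, 98 Hz, 142 Hz, 146 Hz

Frequencies that alias to 2 Hz are k·fs ± 2 Hz for integer k ≥ 0.
k=0: 2 Hz.
k=1: 46 Hz, 50 Hz.
k=2: 94 Hz, 98 Hz.
k=3: 142 Hz, 146 Hz.
k=4: 190 Hz, 194 Hz.
Within [66 Hz, 148 Hz]: 94 Hz, 98 Hz, 142 Hz, 146 Hz.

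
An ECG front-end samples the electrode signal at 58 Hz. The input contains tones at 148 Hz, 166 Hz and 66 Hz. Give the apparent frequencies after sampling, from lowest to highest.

fs/2 = 29 Hz.
148 Hz mod fs = 32 Hz.
32 Hz > fs/2 = 29 Hz, folds to fs − 32 Hz = 26 Hz.
166 Hz mod fs = 50 Hz.
50 Hz > fs/2 = 29 Hz, folds to fs − 50 Hz = 8 Hz.
66 Hz mod fs = 8 Hz.
8 Hz ≤ fs/2 = 29 Hz, appears at 8 Hz.
Distinct values: {8 Hz, 26 Hz}.

8 Hz, 26 Hz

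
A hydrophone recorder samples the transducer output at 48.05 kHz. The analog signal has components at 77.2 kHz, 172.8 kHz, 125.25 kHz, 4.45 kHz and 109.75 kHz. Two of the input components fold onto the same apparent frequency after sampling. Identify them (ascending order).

fs/2 = 24.025 kHz.
77.2 kHz mod fs = 29.15 kHz.
29.15 kHz > fs/2 = 24.025 kHz, folds to fs − 29.15 kHz = 18.9 kHz.
172.8 kHz mod fs = 28.65 kHz.
28.65 kHz > fs/2 = 24.025 kHz, folds to fs − 28.65 kHz = 19.4 kHz.
125.25 kHz mod fs = 29.15 kHz.
29.15 kHz > fs/2 = 24.025 kHz, folds to fs − 29.15 kHz = 18.9 kHz.
4.45 kHz ≤ fs/2 = 24.025 kHz, passes unchanged.
109.75 kHz mod fs = 13.65 kHz.
13.65 kHz ≤ fs/2 = 24.025 kHz, appears at 13.65 kHz.
77.2 kHz and 125.25 kHz both map to 18.9 kHz.

77.2 kHz, 125.25 kHz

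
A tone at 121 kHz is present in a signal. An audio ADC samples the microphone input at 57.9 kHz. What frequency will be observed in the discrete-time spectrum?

121 kHz mod fs = 5.2 kHz.
5.2 kHz ≤ fs/2 = 28.95 kHz, appears at 5.2 kHz.

5.2 kHz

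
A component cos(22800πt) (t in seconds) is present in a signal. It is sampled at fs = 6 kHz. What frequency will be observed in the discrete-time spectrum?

0.6 kHz

ω = 22800π rad/s → f = ω/(2π) = 11400 Hz = 11.4 kHz.
11.4 kHz mod fs = 5.4 kHz.
5.4 kHz > fs/2 = 3 kHz, folds to fs − 5.4 kHz = 0.6 kHz.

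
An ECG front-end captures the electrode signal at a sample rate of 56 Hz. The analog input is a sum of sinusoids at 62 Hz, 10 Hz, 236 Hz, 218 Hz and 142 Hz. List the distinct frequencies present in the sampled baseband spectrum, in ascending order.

6 Hz, 10 Hz, 12 Hz, 26 Hz

fs/2 = 28 Hz.
62 Hz mod fs = 6 Hz.
6 Hz ≤ fs/2 = 28 Hz, appears at 6 Hz.
10 Hz ≤ fs/2 = 28 Hz, passes unchanged.
236 Hz mod fs = 12 Hz.
12 Hz ≤ fs/2 = 28 Hz, appears at 12 Hz.
218 Hz mod fs = 50 Hz.
50 Hz > fs/2 = 28 Hz, folds to fs − 50 Hz = 6 Hz.
142 Hz mod fs = 30 Hz.
30 Hz > fs/2 = 28 Hz, folds to fs − 30 Hz = 26 Hz.
Distinct values: {6 Hz, 10 Hz, 12 Hz, 26 Hz}.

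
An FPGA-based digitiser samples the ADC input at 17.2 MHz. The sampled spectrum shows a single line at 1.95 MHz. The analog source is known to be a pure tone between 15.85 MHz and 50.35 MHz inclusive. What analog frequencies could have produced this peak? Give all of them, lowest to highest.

Frequencies that alias to 1.95 MHz are k·fs ± 1.95 MHz for integer k ≥ 0.
k=0: 1.95 MHz.
k=1: 15.25 MHz, 19.15 MHz.
k=2: 32.45 MHz, 36.35 MHz.
k=3: 49.65 MHz, 53.55 MHz.
k=4: 66.85 MHz, 70.75 MHz.
Within [15.85 MHz, 50.35 MHz]: 19.15 MHz, 32.45 MHz, 36.35 MHz, 49.65 MHz.

19.15 MHz, 32.45 MHz, 36.35 MHz, 49.65 MHz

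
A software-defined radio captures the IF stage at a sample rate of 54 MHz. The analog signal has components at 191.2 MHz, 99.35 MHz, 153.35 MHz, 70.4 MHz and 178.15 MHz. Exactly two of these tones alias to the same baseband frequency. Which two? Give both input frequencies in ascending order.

fs/2 = 27 MHz.
191.2 MHz mod fs = 29.2 MHz.
29.2 MHz > fs/2 = 27 MHz, folds to fs − 29.2 MHz = 24.8 MHz.
99.35 MHz mod fs = 45.35 MHz.
45.35 MHz > fs/2 = 27 MHz, folds to fs − 45.35 MHz = 8.65 MHz.
153.35 MHz mod fs = 45.35 MHz.
45.35 MHz > fs/2 = 27 MHz, folds to fs − 45.35 MHz = 8.65 MHz.
70.4 MHz mod fs = 16.4 MHz.
16.4 MHz ≤ fs/2 = 27 MHz, appears at 16.4 MHz.
178.15 MHz mod fs = 16.15 MHz.
16.15 MHz ≤ fs/2 = 27 MHz, appears at 16.15 MHz.
99.35 MHz and 153.35 MHz both map to 8.65 MHz.

99.35 MHz, 153.35 MHz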